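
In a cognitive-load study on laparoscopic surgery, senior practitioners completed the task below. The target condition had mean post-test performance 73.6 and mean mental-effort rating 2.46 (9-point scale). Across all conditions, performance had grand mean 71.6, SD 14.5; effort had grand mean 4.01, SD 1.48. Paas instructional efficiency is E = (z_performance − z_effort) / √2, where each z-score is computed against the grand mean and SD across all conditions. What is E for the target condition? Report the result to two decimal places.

0.84

z_performance = (73.6 − 71.6) / 14.5 = 2.0000 / 14.5 = 0.1379.
z_effort = (2.46 − 4.01) / 1.48 = -1.5500 / 1.48 = -1.0473.
z_P − z_E = 0.1379 − (-1.0473) = 1.1852.
E = 1.1852 / √2 = 1.1852 / 1.41421 = 0.8381 ≈ 0.84.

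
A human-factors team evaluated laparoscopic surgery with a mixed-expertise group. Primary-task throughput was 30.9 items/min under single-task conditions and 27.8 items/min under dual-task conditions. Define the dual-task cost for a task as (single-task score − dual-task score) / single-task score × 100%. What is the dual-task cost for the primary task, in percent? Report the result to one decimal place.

10.0

Cost = (30.9 − 27.8) / 30.9 × 100%
     = 3.1000 / 30.9 × 100% = 10.0324%.
≈ 10.0%.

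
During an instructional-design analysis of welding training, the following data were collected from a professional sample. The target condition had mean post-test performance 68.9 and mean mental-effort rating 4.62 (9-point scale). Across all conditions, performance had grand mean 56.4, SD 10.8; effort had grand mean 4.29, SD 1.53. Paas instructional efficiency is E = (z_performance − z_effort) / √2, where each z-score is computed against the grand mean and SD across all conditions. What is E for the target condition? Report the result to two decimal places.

0.67

z_performance = (68.9 − 56.4) / 10.8 = 12.5000 / 10.8 = 1.1574.
z_effort = (4.62 − 4.29) / 1.53 = 0.3300 / 1.53 = 0.2157.
z_P − z_E = 1.1574 − 0.2157 = 0.9417.
E = 0.9417 / √2 = 0.9417 / 1.41421 = 0.6659 ≈ 0.67.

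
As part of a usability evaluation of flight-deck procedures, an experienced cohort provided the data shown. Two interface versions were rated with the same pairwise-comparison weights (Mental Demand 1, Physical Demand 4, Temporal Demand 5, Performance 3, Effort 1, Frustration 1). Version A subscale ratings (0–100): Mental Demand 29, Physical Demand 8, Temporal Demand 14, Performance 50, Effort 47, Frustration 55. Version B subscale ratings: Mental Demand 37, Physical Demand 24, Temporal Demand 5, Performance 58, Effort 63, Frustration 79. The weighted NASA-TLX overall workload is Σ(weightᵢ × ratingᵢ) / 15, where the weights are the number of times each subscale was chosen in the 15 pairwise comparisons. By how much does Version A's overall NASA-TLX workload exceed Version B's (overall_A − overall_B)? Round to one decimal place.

Version A weighted sum = 1·29 + 4·8 + 5·14 + 3·50 + 1·47 + 1·55 = 29 + 32 + 70 + 150 + 47 + 55 = 383; overall_A = 383/15 = 25.5333.
Version B weighted sum = 1·37 + 4·24 + 5·5 + 3·58 + 1·63 + 1·79 = 37 + 96 + 25 + 174 + 63 + 79 = 474; overall_B = 474/15 = 31.6000.
Difference = 25.5333 − 31.6000 = -6.0667 ≈ -6.1.

-6.1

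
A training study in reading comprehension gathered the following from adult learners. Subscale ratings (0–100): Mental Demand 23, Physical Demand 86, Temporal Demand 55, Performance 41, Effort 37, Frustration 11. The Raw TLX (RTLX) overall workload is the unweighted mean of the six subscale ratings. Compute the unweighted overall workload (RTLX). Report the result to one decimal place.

Sum of ratings = 23 + 86 + 55 + 41 + 37 + 11 = 253.
RTLX = 253 / 6 = 42.1667 ≈ 42.2.

42.2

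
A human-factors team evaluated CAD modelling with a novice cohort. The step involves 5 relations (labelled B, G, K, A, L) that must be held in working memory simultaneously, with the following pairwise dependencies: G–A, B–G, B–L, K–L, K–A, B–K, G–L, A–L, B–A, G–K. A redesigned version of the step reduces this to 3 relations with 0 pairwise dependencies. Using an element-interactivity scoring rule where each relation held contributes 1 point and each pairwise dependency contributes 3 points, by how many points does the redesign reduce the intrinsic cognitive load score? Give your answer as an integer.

32

Original: 5 × 1 + 10 × 3 = 5 + 30 = 35.
Redesigned: 3 × 1 + 0 × 3 = 3 + 0 = 3.
Reduction = 35 − 3 = 32.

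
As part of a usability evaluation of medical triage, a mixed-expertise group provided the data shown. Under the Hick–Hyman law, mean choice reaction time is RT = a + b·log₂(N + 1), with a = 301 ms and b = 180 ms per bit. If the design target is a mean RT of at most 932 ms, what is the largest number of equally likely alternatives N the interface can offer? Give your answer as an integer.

Set 301 + 180·log₂(N + 1) ≤ 932.
log₂(N + 1) ≤ (932 − 301) / 180 = 3.5056.
N + 1 ≤ 2^3.5056 = 11.3577.
N ≤ 10.3577, so the largest integer N is 10.

10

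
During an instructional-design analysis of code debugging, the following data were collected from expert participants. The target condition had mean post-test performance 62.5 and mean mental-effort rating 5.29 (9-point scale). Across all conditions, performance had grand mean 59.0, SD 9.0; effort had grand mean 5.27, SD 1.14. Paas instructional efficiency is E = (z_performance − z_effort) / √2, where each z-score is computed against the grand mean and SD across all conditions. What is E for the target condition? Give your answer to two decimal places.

0.26

z_performance = (62.5 − 59.0) / 9.0 = 3.5000 / 9.0 = 0.3889.
z_effort = (5.29 − 5.27) / 1.14 = 0.0200 / 1.14 = 0.0175.
z_P − z_E = 0.3889 − 0.0175 = 0.3714.
E = 0.3714 / √2 = 0.3714 / 1.41421 = 0.2626 ≈ 0.26.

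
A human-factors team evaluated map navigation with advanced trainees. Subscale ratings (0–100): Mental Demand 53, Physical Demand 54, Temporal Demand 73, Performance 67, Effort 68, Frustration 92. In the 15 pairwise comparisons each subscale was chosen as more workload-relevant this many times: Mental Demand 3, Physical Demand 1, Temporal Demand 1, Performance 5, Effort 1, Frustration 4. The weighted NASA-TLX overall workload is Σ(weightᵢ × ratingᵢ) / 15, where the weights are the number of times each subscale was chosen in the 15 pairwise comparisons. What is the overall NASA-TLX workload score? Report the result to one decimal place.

70.5

The tallies are the weights (they sum to 15).
Weighted sum = 3·53 + 1·54 + 1·73 + 5·67 + 1·68 + 4·92
            = 159 + 54 + 73 + 335 + 68 + 368 = 1057.
Overall workload = 1057 / 15 = 70.4667 ≈ 70.5.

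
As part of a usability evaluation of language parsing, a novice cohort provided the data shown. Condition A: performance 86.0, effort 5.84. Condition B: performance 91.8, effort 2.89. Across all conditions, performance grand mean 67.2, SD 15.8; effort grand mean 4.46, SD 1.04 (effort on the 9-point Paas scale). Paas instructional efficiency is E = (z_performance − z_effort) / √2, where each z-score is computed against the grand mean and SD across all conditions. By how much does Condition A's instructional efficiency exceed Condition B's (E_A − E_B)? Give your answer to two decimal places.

Condition A: z_P = (86.0 − 67.2)/15.8 = 1.1899; z_E = (5.84 − 4.46)/1.04 = 1.3269; E_A = (1.1899 − 1.3269)/√2 = -0.0969.
Condition B: z_P = (91.8 − 67.2)/15.8 = 1.5570; z_E = (2.89 − 4.46)/1.04 = -1.5096; E_B = (1.5570 − (-1.5096))/√2 = 2.1684.
E_A − E_B = -0.0969 − 2.1684 = -2.2653 ≈ -2.27.

-2.27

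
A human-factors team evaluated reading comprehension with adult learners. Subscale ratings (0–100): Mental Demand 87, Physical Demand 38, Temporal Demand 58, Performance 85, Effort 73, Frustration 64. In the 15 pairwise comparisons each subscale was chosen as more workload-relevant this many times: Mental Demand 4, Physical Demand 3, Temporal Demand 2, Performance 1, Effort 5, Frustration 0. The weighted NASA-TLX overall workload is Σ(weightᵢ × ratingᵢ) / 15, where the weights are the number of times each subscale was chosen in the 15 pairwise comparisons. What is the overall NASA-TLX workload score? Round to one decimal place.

The tallies are the weights (they sum to 15).
Weighted sum = 4·87 + 3·38 + 2·58 + 1·85 + 5·73 + 0·64
            = 348 + 114 + 116 + 85 + 365 + 0 = 1028.
Overall workload = 1028 / 15 = 68.5333 ≈ 68.5.

68.5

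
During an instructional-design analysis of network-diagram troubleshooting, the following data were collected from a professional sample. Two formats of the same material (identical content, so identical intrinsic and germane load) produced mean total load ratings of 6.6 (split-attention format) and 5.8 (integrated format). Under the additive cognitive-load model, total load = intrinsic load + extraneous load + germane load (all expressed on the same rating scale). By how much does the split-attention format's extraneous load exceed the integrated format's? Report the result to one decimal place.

0.8

Intrinsic and germane load are equal across formats, so the difference in total load equals the difference in extraneous load.
Extraneous-load difference = 6.6 − 5.8 = 0.8.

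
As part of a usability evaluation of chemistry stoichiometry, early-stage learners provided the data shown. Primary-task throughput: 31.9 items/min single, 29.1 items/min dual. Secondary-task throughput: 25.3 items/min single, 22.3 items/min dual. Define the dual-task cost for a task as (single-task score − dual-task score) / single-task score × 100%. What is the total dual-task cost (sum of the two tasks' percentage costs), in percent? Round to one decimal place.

20.6

Primary cost = (31.9 − 29.1) / 31.9 × 100% = 8.7774%.
Secondary cost = (25.3 − 22.3) / 25.3 × 100% = 11.8577%.
Total = 8.7774% + 11.8577% = 20.6351% ≈ 20.6%.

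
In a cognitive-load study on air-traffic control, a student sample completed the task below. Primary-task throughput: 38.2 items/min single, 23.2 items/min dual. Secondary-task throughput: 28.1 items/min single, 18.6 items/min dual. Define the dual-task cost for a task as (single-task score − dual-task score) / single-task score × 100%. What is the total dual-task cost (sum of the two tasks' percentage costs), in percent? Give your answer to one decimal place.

Primary cost = (38.2 − 23.2) / 38.2 × 100% = 39.2670%.
Secondary cost = (28.1 − 18.6) / 28.1 × 100% = 33.8078%.
Total = 39.2670% + 33.8078% = 73.0748% ≈ 73.1%.

73.1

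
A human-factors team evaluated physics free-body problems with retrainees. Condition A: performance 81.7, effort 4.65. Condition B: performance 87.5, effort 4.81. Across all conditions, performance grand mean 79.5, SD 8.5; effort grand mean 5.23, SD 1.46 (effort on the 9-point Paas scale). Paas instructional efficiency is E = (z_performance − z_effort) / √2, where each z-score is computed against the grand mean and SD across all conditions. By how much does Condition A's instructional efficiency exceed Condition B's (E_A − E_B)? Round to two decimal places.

Condition A: z_P = (81.7 − 79.5)/8.5 = 0.2588; z_E = (4.65 − 5.23)/1.46 = -0.3973; E_A = (0.2588 − (-0.3973))/√2 = 0.4639.
Condition B: z_P = (87.5 − 79.5)/8.5 = 0.9412; z_E = (4.81 − 5.23)/1.46 = -0.2877; E_B = (0.9412 − (-0.2877))/√2 = 0.8690.
E_A − E_B = 0.4639 − 0.8690 = -0.4051 ≈ -0.41.

-0.41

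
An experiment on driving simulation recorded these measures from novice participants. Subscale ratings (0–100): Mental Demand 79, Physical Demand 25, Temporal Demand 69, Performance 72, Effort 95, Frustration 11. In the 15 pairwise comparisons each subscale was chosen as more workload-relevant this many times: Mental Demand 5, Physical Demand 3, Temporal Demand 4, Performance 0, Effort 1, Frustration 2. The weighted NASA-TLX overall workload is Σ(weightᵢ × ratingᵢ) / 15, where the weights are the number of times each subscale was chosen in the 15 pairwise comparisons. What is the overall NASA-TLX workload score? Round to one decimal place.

57.5

The tallies are the weights (they sum to 15).
Weighted sum = 5·79 + 3·25 + 4·69 + 0·72 + 1·95 + 2·11
            = 395 + 75 + 276 + 0 + 95 + 22 = 863.
Overall workload = 863 / 15 = 57.5333 ≈ 57.5.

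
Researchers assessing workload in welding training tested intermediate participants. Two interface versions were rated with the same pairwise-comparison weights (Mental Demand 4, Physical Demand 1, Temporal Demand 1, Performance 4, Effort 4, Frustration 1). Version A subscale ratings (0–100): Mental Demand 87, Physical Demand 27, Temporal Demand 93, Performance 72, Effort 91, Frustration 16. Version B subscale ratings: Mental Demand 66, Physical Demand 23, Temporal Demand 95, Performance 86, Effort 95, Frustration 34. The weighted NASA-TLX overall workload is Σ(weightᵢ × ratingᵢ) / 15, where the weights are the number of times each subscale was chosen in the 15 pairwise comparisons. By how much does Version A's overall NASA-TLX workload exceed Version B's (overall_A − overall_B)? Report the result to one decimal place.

Version A weighted sum = 4·87 + 1·27 + 1·93 + 4·72 + 4·91 + 1·16 = 348 + 27 + 93 + 288 + 364 + 16 = 1136; overall_A = 1136/15 = 75.7333.
Version B weighted sum = 4·66 + 1·23 + 1·95 + 4·86 + 4·95 + 1·34 = 264 + 23 + 95 + 344 + 380 + 34 = 1140; overall_B = 1140/15 = 76.0000.
Difference = 75.7333 − 76.0000 = -0.2667 ≈ -0.3.

-0.3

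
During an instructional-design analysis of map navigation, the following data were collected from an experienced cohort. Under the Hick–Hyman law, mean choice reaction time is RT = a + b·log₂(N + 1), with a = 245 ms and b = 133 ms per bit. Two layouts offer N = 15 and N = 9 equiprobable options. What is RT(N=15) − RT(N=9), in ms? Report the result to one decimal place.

RT(15) = 245 + 133·log₂(16) = 245 + 133·4.0000 = 777.0000 ms.
RT(9) = 245 + 133·log₂(10) = 245 + 133·3.3219 = 686.8127 ms.
Difference = 777.0000 − 686.8127 = 90.1873 ≈ 90.2 ms.

90.2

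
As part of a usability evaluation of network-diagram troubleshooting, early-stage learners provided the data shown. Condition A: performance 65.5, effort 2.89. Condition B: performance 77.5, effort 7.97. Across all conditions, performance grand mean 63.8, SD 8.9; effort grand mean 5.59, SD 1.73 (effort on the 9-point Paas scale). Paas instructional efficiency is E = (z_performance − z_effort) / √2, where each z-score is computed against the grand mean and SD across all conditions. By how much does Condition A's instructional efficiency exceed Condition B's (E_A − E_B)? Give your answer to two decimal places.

Condition A: z_P = (65.5 − 63.8)/8.9 = 0.1910; z_E = (2.89 − 5.59)/1.73 = -1.5607; E_A = (0.1910 − (-1.5607))/√2 = 1.2386.
Condition B: z_P = (77.5 − 63.8)/8.9 = 1.5393; z_E = (7.97 − 5.59)/1.73 = 1.3757; E_B = (1.5393 − 1.3757)/√2 = 0.1157.
E_A − E_B = 1.2386 − 0.1157 = 1.1229 ≈ 1.12.

1.12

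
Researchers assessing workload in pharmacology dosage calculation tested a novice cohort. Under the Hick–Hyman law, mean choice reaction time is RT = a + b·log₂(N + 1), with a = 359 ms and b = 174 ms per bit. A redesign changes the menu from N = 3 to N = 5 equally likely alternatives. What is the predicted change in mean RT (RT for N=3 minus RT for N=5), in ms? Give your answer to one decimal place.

RT(3) = 359 + 174·log₂(4) = 359 + 174·2.0000 = 707.0000 ms.
RT(5) = 359 + 174·log₂(6) = 359 + 174·2.5850 = 808.7900 ms.
Difference = 707.0000 − 808.7900 = -101.7900 ≈ -101.8 ms.

-101.8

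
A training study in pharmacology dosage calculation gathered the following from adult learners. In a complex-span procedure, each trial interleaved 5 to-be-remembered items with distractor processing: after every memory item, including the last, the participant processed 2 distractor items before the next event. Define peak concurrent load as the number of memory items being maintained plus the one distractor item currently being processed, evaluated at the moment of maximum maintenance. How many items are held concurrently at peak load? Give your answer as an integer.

6

Maintenance is greatest during the distractor(s) after memory item 5: all 5 memory items are being held.
One distractor item is concurrently being processed.
Peak concurrent load = 5 + 1 = 6 items.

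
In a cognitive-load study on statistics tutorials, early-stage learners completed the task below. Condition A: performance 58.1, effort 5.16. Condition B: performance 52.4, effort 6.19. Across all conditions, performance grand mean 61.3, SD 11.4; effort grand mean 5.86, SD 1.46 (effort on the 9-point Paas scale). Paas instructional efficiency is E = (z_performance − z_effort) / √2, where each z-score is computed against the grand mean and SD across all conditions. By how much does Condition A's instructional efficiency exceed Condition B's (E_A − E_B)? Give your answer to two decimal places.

0.85

Condition A: z_P = (58.1 − 61.3)/11.4 = -0.2807; z_E = (5.16 − 5.86)/1.46 = -0.4795; E_A = (-0.2807 − (-0.4795))/√2 = 0.1406.
Condition B: z_P = (52.4 − 61.3)/11.4 = -0.7807; z_E = (6.19 − 5.86)/1.46 = 0.2260; E_B = (-0.7807 − 0.2260)/√2 = -0.7118.
E_A − E_B = 0.1406 − (-0.7118) = 0.8524 ≈ 0.85.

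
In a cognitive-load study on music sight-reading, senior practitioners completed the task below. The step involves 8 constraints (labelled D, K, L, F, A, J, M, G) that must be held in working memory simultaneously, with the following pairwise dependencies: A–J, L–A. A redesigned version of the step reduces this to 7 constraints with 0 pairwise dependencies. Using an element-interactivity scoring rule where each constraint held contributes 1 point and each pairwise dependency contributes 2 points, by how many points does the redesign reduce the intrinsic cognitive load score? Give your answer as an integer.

Original: 8 × 1 + 2 × 2 = 8 + 4 = 12.
Redesigned: 7 × 1 + 0 × 2 = 7 + 0 = 7.
Reduction = 12 − 7 = 5.

5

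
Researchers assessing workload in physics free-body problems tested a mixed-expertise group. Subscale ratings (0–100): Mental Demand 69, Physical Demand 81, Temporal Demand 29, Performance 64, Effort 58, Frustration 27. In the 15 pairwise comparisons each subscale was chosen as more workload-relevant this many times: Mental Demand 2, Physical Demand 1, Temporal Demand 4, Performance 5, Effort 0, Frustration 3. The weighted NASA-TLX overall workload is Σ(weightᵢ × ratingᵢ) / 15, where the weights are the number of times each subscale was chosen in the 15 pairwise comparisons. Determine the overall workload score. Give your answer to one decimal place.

49.1

The tallies are the weights (they sum to 15).
Weighted sum = 2·69 + 1·81 + 4·29 + 5·64 + 0·58 + 3·27
            = 138 + 81 + 116 + 320 + 0 + 81 = 736.
Overall workload = 736 / 15 = 49.0667 ≈ 49.1.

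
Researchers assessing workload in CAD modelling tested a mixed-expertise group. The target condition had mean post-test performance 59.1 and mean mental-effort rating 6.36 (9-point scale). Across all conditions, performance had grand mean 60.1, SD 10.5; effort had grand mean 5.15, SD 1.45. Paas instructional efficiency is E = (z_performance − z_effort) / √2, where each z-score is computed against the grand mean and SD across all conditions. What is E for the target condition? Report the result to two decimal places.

-0.66

z_performance = (59.1 − 60.1) / 10.5 = -1.0000 / 10.5 = -0.0952.
z_effort = (6.36 − 5.15) / 1.45 = 1.2100 / 1.45 = 0.8345.
z_P − z_E = -0.0952 − 0.8345 = -0.9297.
E = -0.9297 / √2 = -0.9297 / 1.41421 = -0.6574 ≈ -0.66.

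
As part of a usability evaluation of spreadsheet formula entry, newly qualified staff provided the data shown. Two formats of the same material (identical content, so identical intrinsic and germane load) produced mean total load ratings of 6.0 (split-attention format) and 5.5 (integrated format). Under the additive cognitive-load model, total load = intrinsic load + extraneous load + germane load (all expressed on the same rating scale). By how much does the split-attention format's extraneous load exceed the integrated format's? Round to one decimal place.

Intrinsic and germane load are equal across formats, so the difference in total load equals the difference in extraneous load.
Extraneous-load difference = 6.0 − 5.5 = 0.5.

0.5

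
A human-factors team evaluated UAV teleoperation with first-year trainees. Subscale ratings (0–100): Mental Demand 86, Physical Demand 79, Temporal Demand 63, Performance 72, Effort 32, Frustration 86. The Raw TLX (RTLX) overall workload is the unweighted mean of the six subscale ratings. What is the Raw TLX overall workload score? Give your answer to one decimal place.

Sum of ratings = 86 + 79 + 63 + 72 + 32 + 86 = 418.
RTLX = 418 / 6 = 69.6667 ≈ 69.7.

69.7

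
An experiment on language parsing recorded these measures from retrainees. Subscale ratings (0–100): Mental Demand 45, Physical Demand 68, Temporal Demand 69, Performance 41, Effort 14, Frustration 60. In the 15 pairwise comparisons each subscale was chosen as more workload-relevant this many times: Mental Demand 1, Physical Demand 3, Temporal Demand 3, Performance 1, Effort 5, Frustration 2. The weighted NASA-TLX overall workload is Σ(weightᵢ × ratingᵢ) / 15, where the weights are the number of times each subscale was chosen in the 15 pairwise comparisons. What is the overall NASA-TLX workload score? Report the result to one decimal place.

45.8

The tallies are the weights (they sum to 15).
Weighted sum = 1·45 + 3·68 + 3·69 + 1·41 + 5·14 + 2·60
            = 45 + 204 + 207 + 41 + 70 + 120 = 687.
Overall workload = 687 / 15 = 45.8000 ≈ 45.8.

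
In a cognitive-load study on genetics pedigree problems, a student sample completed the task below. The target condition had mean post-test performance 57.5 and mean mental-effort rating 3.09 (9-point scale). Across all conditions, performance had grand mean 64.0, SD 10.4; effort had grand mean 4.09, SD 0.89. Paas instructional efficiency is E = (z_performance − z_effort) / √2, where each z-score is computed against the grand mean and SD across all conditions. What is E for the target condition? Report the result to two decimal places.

0.35

z_performance = (57.5 − 64.0) / 10.4 = -6.5000 / 10.4 = -0.6250.
z_effort = (3.09 − 4.09) / 0.89 = -1.0000 / 0.89 = -1.1236.
z_P − z_E = -0.6250 − (-1.1236) = 0.4986.
E = 0.4986 / √2 = 0.4986 / 1.41421 = 0.3526 ≈ 0.35.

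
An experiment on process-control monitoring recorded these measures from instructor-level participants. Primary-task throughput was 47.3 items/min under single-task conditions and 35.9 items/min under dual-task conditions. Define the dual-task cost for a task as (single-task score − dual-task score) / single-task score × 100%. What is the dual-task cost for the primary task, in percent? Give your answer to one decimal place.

24.1

Cost = (47.3 − 35.9) / 47.3 × 100%
     = 11.4000 / 47.3 × 100% = 24.1015%.
≈ 24.1%.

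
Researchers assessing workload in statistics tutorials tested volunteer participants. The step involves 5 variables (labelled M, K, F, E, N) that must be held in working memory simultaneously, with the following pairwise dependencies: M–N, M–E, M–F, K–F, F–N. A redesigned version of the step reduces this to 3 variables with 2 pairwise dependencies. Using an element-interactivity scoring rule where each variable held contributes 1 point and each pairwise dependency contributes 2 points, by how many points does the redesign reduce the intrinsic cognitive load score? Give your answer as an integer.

Original: 5 × 1 + 5 × 2 = 5 + 10 = 15.
Redesigned: 3 × 1 + 2 × 2 = 3 + 4 = 7.
Reduction = 15 − 7 = 8.

8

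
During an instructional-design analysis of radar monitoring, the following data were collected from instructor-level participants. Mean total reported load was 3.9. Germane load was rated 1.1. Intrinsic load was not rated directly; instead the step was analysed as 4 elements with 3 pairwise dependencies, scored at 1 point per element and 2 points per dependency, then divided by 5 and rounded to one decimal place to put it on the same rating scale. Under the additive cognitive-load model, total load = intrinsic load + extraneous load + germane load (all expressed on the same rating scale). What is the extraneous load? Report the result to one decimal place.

0.8

Intrinsic (element-interactivity): (4 × 1 + 3 × 2) / 5 = 10 / 5 = 2.0000 → 2.0.
extraneous load = total − intrinsic − germane
             = 3.9 − 2.0 − 1.1 = 0.8.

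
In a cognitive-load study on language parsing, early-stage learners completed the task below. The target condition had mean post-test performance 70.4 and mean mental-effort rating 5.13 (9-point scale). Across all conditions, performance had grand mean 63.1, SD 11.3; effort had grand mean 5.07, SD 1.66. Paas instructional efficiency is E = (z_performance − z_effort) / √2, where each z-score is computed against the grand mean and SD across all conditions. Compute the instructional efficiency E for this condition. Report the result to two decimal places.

0.43

z_performance = (70.4 − 63.1) / 11.3 = 7.3000 / 11.3 = 0.6460.
z_effort = (5.13 − 5.07) / 1.66 = 0.0600 / 1.66 = 0.0361.
z_P − z_E = 0.6460 − 0.0361 = 0.6099.
E = 0.6099 / √2 = 0.6099 / 1.41421 = 0.4313 ≈ 0.43.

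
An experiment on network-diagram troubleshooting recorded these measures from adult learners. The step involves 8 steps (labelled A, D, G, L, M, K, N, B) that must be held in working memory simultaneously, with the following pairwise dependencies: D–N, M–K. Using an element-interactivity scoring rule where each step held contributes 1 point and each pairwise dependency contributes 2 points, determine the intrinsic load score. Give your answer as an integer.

12

Count of steps held simultaneously: 8.
Count of pairwise dependencies listed: 2.
Element contribution: 8 × 1 = 8.
Interaction contribution: 2 × 2 = 4.
Intrinsic load = 8 + 4 = 12.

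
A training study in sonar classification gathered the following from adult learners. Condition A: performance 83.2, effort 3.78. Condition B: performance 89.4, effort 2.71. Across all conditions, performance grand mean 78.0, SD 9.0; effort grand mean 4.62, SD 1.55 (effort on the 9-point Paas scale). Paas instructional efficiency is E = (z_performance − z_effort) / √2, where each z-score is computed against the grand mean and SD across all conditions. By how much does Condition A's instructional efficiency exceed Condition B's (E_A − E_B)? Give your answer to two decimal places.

-0.98

Condition A: z_P = (83.2 − 78.0)/9.0 = 0.5778; z_E = (3.78 − 4.62)/1.55 = -0.5419; E_A = (0.5778 − (-0.5419))/√2 = 0.7917.
Condition B: z_P = (89.4 − 78.0)/9.0 = 1.2667; z_E = (2.71 − 4.62)/1.55 = -1.2323; E_B = (1.2667 − (-1.2323))/√2 = 1.7671.
E_A − E_B = 0.7917 − 1.7671 = -0.9754 ≈ -0.98.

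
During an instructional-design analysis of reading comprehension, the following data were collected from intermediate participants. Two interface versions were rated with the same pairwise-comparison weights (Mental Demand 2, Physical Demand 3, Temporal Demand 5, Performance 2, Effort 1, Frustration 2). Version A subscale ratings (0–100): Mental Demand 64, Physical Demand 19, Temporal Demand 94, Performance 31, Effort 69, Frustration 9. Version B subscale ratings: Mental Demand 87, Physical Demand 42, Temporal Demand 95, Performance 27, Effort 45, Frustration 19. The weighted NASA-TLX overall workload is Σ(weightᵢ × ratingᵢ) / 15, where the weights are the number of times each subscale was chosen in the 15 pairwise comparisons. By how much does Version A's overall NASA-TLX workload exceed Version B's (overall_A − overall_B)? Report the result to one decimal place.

-7.2

Version A weighted sum = 2·64 + 3·19 + 5·94 + 2·31 + 1·69 + 2·9 = 128 + 57 + 470 + 62 + 69 + 18 = 804; overall_A = 804/15 = 53.6000.
Version B weighted sum = 2·87 + 3·42 + 5·95 + 2·27 + 1·45 + 2·19 = 174 + 126 + 475 + 54 + 45 + 38 = 912; overall_B = 912/15 = 60.8000.
Difference = 53.6000 − 60.8000 = -7.2000 ≈ -7.2.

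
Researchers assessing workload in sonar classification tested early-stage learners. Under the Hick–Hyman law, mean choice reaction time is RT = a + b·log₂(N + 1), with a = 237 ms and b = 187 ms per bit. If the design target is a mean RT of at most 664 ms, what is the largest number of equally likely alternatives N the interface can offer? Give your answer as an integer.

3

Set 237 + 187·log₂(N + 1) ≤ 664.
log₂(N + 1) ≤ (664 − 237) / 187 = 2.2834.
N + 1 ≤ 2^2.2834 = 4.8682.
N ≤ 3.8682, so the largest integer N is 3.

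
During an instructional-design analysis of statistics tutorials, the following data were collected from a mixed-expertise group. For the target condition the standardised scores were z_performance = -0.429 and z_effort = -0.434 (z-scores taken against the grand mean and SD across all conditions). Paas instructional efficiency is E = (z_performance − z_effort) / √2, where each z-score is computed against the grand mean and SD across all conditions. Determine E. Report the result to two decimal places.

0.00

z_P − z_E = -0.429 − (-0.434) = 0.0050.
E = 0.0050 / √2 = 0.0050 / 1.41421 = 0.0035 ≈ 0.00.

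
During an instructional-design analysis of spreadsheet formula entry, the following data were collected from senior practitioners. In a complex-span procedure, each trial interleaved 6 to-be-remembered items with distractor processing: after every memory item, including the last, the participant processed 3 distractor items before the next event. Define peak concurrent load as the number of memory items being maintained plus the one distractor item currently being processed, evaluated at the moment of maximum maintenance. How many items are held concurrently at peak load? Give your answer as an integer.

Maintenance is greatest during the distractor(s) after memory item 6: all 6 memory items are being held.
One distractor item is concurrently being processed.
Peak concurrent load = 6 + 1 = 7 items.

7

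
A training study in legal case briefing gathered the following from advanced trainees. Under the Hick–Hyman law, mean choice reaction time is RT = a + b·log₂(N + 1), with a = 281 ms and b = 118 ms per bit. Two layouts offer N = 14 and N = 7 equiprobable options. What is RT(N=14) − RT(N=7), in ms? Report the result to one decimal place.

107.0

RT(14) = 281 + 118·log₂(15) = 281 + 118·3.9069 = 742.0142 ms.
RT(7) = 281 + 118·log₂(8) = 281 + 118·3.0000 = 635.0000 ms.
Difference = 742.0142 − 635.0000 = 107.0142 ≈ 107.0 ms.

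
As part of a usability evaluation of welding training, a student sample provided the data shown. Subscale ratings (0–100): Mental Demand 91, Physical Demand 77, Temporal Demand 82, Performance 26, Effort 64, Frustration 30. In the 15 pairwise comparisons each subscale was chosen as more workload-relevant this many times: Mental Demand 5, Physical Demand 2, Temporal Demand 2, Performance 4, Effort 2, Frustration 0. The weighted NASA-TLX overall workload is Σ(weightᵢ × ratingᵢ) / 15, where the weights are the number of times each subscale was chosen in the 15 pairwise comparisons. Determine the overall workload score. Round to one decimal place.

67.0

The tallies are the weights (they sum to 15).
Weighted sum = 5·91 + 2·77 + 2·82 + 4·26 + 2·64 + 0·30
            = 455 + 154 + 164 + 104 + 128 + 0 = 1005.
Overall workload = 1005 / 15 = 67.0000 ≈ 67.0.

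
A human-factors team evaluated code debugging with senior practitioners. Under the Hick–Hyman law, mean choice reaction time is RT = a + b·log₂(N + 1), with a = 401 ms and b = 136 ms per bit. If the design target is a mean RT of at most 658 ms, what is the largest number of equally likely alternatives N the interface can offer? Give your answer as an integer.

2

Set 401 + 136·log₂(N + 1) ≤ 658.
log₂(N + 1) ≤ (658 − 401) / 136 = 1.8897.
N + 1 ≤ 2^1.8897 = 3.7056.
N ≤ 2.7056, so the largest integer N is 2.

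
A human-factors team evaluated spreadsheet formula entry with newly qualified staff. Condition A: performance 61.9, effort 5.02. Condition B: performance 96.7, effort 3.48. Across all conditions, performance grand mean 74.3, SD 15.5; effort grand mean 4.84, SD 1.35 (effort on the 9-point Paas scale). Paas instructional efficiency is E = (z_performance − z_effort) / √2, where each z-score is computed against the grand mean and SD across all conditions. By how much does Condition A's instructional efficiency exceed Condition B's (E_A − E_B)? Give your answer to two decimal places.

-2.39

Condition A: z_P = (61.9 − 74.3)/15.5 = -0.8000; z_E = (5.02 − 4.84)/1.35 = 0.1333; E_A = (-0.8000 − 0.1333)/√2 = -0.6599.
Condition B: z_P = (96.7 − 74.3)/15.5 = 1.4452; z_E = (3.48 − 4.84)/1.35 = -1.0074; E_B = (1.4452 − (-1.0074))/√2 = 1.7343.
E_A − E_B = -0.6599 − 1.7343 = -2.3942 ≈ -2.39.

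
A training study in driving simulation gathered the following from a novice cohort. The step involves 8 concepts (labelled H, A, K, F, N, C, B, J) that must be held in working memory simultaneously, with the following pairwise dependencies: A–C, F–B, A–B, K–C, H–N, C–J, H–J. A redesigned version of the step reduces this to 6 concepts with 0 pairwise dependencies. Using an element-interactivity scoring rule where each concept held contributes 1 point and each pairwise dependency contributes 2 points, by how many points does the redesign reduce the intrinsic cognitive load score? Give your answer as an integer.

16

Original: 8 × 1 + 7 × 2 = 8 + 14 = 22.
Redesigned: 6 × 1 + 0 × 2 = 6 + 0 = 6.
Reduction = 22 − 6 = 16.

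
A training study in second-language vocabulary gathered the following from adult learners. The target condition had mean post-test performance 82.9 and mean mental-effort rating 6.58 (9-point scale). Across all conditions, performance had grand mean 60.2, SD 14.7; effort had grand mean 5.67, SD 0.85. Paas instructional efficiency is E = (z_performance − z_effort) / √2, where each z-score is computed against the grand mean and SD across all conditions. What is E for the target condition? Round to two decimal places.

z_performance = (82.9 − 60.2) / 14.7 = 22.7000 / 14.7 = 1.5442.
z_effort = (6.58 − 5.67) / 0.85 = 0.9100 / 0.85 = 1.0706.
z_P − z_E = 1.5442 − 1.0706 = 0.4736.
E = 0.4736 / √2 = 0.4736 / 1.41421 = 0.3349 ≈ 0.33.

0.33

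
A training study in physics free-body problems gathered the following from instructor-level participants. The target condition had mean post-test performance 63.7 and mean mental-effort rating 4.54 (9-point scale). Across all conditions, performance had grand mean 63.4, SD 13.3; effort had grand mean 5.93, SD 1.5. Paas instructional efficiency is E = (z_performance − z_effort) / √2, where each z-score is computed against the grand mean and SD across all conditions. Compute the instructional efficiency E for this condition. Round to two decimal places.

0.67

z_performance = (63.7 − 63.4) / 13.3 = 0.3000 / 13.3 = 0.0226.
z_effort = (4.54 − 5.93) / 1.5 = -1.3900 / 1.5 = -0.9267.
z_P − z_E = 0.0226 − (-0.9267) = 0.9493.
E = 0.9493 / √2 = 0.9493 / 1.41421 = 0.6713 ≈ 0.67.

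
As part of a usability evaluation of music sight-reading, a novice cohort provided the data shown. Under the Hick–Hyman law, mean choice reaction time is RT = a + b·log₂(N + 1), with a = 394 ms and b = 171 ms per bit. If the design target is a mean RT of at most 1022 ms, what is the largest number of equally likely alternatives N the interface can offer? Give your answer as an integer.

11

Set 394 + 171·log₂(N + 1) ≤ 1022.
log₂(N + 1) ≤ (1022 − 394) / 171 = 3.6725.
N + 1 ≤ 2^3.6725 = 12.7507.
N ≤ 11.7507, so the largest integer N is 11.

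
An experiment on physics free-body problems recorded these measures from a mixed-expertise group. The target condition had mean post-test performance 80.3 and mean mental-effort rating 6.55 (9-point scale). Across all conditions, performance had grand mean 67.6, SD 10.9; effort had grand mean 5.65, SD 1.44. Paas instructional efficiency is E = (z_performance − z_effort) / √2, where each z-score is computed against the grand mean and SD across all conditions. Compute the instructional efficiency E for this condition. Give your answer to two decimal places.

0.38

z_performance = (80.3 − 67.6) / 10.9 = 12.7000 / 10.9 = 1.1651.
z_effort = (6.55 − 5.65) / 1.44 = 0.9000 / 1.44 = 0.6250.
z_P − z_E = 1.1651 − 0.6250 = 0.5401.
E = 0.5401 / √2 = 0.5401 / 1.41421 = 0.3819 ≈ 0.38.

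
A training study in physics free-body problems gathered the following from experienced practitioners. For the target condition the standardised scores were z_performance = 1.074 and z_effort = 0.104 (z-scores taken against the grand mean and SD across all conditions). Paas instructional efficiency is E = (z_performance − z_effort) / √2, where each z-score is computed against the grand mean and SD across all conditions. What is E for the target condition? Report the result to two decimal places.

0.69

z_P − z_E = 1.074 − 0.104 = 0.9700.
E = 0.9700 / √2 = 0.9700 / 1.41421 = 0.6859 ≈ 0.69.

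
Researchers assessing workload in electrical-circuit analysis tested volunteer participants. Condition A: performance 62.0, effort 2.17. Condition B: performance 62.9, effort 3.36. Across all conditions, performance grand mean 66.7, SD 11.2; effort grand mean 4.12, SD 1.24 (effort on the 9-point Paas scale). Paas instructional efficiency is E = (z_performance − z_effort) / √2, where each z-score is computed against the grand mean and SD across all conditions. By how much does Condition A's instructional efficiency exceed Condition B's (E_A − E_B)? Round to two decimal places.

Condition A: z_P = (62.0 − 66.7)/11.2 = -0.4196; z_E = (2.17 − 4.12)/1.24 = -1.5726; E_A = (-0.4196 − (-1.5726))/√2 = 0.8153.
Condition B: z_P = (62.9 − 66.7)/11.2 = -0.3393; z_E = (3.36 − 4.12)/1.24 = -0.6129; E_B = (-0.3393 − (-0.6129))/√2 = 0.1935.
E_A − E_B = 0.8153 − 0.1935 = 0.6218 ≈ 0.62.

0.62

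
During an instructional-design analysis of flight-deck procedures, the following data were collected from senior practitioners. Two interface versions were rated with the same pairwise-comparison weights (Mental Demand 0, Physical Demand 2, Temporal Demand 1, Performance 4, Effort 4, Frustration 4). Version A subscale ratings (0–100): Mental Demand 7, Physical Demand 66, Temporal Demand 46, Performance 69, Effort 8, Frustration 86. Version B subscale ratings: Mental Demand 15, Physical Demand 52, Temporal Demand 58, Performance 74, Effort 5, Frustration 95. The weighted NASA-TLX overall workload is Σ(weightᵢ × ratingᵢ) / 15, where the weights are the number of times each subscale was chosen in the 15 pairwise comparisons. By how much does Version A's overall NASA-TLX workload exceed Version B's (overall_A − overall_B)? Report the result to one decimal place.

Version A weighted sum = 0·7 + 2·66 + 1·46 + 4·69 + 4·8 + 4·86 = 0 + 132 + 46 + 276 + 32 + 344 = 830; overall_A = 830/15 = 55.3333.
Version B weighted sum = 0·15 + 2·52 + 1·58 + 4·74 + 4·5 + 4·95 = 0 + 104 + 58 + 296 + 20 + 380 = 858; overall_B = 858/15 = 57.2000.
Difference = 55.3333 − 57.2000 = -1.8667 ≈ -1.9.

-1.9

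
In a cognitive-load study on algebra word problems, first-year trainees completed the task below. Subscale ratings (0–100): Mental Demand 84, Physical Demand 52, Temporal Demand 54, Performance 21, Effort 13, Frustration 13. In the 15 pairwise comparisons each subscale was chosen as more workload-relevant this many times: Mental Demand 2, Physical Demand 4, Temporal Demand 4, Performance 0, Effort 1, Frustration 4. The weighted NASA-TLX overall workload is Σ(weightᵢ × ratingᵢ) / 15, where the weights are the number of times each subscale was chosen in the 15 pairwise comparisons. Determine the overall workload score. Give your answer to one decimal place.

43.8

The tallies are the weights (they sum to 15).
Weighted sum = 2·84 + 4·52 + 4·54 + 0·21 + 1·13 + 4·13
            = 168 + 208 + 216 + 0 + 13 + 52 = 657.
Overall workload = 657 / 15 = 43.8000 ≈ 43.8.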